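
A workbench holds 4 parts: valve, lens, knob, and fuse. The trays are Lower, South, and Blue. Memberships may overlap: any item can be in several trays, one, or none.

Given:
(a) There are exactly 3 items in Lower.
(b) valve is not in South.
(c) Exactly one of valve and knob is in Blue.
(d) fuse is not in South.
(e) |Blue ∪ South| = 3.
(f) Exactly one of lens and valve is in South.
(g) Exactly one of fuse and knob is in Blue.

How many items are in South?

From (b): valve ∉ South.
From (d): fuse ∉ South.
(f) (exactly one): lens ∈ South.
Suppose valve ∉ Blue: no assignment then satisfies all the clues, so valve ∈ Blue.

1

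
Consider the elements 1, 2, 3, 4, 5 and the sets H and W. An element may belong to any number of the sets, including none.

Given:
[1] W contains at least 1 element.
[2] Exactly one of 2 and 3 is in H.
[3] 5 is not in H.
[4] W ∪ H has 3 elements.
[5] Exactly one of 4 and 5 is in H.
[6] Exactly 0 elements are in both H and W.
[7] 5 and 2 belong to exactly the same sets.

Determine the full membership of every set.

H = {3, 4}; W = {1}

From (3): 5 ∉ H.
(5) (exactly one): 4 ∈ H.
(7): 2 matches 5: 2 ∉ H.
(2) (exactly one): 3 ∈ H.
Suppose 1 ∈ H: no assignment then satisfies all the clues, so 1 ∉ H.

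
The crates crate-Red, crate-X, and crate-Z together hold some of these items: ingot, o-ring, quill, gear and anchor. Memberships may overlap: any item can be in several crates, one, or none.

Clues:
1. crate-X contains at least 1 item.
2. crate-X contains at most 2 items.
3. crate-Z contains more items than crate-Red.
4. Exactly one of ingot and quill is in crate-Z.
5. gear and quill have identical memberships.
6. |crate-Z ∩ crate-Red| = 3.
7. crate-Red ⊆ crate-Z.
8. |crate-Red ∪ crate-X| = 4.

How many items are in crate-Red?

3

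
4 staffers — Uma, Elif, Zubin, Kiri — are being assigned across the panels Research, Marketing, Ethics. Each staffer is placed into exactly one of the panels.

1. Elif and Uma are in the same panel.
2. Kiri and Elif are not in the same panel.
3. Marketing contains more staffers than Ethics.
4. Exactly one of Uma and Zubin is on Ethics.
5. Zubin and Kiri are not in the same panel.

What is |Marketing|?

2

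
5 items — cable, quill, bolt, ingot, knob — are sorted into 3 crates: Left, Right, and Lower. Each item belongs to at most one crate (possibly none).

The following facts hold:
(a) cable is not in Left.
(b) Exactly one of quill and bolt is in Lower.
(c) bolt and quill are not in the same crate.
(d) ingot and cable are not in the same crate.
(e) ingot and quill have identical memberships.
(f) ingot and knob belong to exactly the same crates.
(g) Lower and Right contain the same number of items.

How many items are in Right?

1

From (a): cable ∉ Left.
Suppose cable ∉ Right: no assignment then satisfies all the clues, so cable ∈ Right.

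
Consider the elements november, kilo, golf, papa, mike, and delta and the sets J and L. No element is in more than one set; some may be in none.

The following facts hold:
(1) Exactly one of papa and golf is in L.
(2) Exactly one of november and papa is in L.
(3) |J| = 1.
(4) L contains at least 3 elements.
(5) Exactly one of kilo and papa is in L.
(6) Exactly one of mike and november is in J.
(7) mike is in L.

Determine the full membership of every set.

From (7): mike ∈ L.
(6) (exactly one): november ∈ J.
(2) (exactly one): papa ∈ L.
(3): J already has 1, so the rest are out.
(5) (exactly one): kilo ∉ L.
(1) (exactly one): golf ∉ L.
(4): only 3 candidates remain for L, so all are in.

J = {november}; L = {delta, mike, papa}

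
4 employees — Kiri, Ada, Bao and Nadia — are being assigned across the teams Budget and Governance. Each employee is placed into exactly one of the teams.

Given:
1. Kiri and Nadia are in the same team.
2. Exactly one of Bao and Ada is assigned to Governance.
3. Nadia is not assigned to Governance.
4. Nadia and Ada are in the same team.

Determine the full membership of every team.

From (3): Nadia ∉ Governance.
(1): Kiri matches Nadia: Kiri ∉ Governance.
(4): Ada matches Nadia: Ada ∉ Governance.
Only one team left: Kiri ∈ Budget.
Only one team left: Ada ∈ Budget.
Only one team left: Nadia ∈ Budget.
(2) (exactly one): Bao ∈ Governance.

Budget = {Ada, Kiri, Nadia}; Governance = {Bao}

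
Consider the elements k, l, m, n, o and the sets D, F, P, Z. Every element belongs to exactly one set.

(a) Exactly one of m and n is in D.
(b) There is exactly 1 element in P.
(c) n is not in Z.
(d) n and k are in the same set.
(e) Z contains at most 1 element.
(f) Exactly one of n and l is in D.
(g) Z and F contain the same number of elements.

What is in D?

From (c): n ∉ Z.
(d): k matches n: k ∉ Z.
Suppose k ∉ D: no assignment then satisfies all the clues, so k ∈ D.

D = {k, n}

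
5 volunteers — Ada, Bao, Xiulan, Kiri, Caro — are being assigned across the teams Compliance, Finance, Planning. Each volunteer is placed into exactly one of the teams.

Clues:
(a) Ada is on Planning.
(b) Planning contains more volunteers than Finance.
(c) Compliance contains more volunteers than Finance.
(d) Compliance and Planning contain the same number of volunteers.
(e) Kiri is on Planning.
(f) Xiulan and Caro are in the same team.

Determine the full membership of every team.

Compliance = {Caro, Xiulan}; Finance = {Bao}; Planning = {Ada, Kiri}

From (a): Ada ∈ Planning.
From (e): Kiri ∈ Planning.
Suppose Bao ∈ Compliance: no assignment then satisfies all the clues, so Bao ∉ Compliance.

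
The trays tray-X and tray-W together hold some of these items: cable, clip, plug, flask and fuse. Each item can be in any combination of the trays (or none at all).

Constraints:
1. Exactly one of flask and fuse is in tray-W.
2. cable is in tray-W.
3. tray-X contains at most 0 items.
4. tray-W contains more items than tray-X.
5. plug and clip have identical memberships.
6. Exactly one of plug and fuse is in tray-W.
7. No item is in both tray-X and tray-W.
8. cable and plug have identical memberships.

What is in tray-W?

tray-W = {cable, clip, flask, plug}

From (2): cable ∈ tray-W.
(3): tray-X already has 0, so the rest are out.
(8): plug matches cable: plug ∈ tray-W.
(5): clip matches plug: clip ∈ tray-W.
(6) (exactly one): fuse ∉ tray-W.
(1) (exactly one): flask ∈ tray-W.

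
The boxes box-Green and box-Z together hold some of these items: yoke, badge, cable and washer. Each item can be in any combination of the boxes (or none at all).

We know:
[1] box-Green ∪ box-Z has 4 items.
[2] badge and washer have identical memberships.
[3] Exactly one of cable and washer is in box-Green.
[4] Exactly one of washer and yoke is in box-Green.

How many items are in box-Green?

2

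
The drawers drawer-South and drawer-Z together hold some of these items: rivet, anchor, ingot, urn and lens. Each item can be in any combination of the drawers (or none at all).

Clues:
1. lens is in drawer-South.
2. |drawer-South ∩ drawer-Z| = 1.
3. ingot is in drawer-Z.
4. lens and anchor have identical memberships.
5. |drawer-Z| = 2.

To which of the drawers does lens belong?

From (1): lens ∈ drawer-South.
From (3): ingot ∈ drawer-Z.
(4): anchor matches lens: anchor ∈ drawer-South.
Suppose lens ∈ drawer-Z: no assignment then satisfies all the clues, so lens ∉ drawer-Z.

lens: drawer-South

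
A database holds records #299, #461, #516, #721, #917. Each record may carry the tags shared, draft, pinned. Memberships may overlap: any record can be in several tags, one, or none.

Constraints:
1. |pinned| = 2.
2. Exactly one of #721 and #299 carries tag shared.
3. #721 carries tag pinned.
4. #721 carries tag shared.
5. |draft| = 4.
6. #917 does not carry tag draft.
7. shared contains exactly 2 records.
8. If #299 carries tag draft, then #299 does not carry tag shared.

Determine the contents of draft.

From (3): #721 ∈ pinned.
From (4): #721 ∈ shared.
From (6): #917 ∉ draft.
(2) (exactly one): #299 ∉ shared.
(5): only 4 candidates remain for draft, so all are in.

draft = {#299, #461, #516, #721}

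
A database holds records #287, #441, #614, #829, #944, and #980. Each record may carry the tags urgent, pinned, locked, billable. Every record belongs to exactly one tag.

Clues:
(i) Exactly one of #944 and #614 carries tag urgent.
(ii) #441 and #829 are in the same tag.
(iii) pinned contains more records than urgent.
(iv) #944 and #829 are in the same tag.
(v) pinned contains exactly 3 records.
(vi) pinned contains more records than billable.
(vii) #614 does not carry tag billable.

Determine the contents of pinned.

pinned = {#441, #829, #944}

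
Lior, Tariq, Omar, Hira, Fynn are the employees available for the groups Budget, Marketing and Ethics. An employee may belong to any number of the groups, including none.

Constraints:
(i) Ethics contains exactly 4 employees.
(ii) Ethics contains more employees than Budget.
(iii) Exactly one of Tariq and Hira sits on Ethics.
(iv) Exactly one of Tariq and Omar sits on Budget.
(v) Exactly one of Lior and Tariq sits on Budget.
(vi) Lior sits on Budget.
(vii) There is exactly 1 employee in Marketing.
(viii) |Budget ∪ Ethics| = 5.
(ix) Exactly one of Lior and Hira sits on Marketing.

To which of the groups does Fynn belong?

Fynn: Ethics

From (vi): Lior ∈ Budget.
(v) (exactly one): Tariq ∉ Budget.
(iv) (exactly one): Omar ∈ Budget.
Suppose Fynn ∈ Budget: no assignment then satisfies all the clues, so Fynn ∉ Budget.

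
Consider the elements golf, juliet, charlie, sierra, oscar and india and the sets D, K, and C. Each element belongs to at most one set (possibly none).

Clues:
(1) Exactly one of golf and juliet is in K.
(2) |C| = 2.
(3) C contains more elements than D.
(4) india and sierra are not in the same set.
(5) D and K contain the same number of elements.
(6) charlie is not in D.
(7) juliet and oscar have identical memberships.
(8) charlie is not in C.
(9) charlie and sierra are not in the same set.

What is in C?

From (6): charlie ∉ D.
From (8): charlie ∉ C.
Suppose golf ∈ C: no assignment then satisfies all the clues, so golf ∉ C.

C = {juliet, oscar}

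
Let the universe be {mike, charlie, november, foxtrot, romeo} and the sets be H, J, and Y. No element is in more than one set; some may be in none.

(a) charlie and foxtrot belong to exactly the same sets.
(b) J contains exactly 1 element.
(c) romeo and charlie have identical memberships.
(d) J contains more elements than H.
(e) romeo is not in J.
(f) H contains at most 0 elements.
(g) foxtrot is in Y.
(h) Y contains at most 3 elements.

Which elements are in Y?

Y = {charlie, foxtrot, romeo}

From (e): romeo ∉ J.
From (g): foxtrot ∈ Y.
(a): charlie matches foxtrot: charlie ∉ H.
(a): charlie matches foxtrot: charlie ∉ J.
(a): charlie matches foxtrot: charlie ∈ Y.
(c): romeo matches charlie: romeo ∉ H.
(c): romeo matches charlie: romeo ∈ Y.
(f): H already has 0, so the rest are out.
(h): Y already has 3, so the rest are out.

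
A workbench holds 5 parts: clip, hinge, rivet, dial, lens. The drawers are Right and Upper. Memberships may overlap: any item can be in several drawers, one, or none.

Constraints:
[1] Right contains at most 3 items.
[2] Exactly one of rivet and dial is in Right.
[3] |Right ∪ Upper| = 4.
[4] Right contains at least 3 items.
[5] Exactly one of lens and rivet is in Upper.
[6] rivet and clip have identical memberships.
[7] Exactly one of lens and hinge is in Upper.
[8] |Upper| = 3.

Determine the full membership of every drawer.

Right = {clip, lens, rivet}; Upper = {clip, hinge, rivet}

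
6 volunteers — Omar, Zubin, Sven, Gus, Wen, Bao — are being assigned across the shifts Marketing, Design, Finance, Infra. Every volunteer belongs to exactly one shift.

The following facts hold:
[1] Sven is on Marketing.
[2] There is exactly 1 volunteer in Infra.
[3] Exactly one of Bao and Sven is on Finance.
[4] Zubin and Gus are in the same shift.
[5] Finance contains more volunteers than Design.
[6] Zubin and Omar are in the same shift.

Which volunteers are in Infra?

From (1): Sven ∈ Marketing.
(3) (exactly one): Bao ∈ Finance.
Suppose Omar ∈ Infra: no assignment then satisfies all the clues, so Omar ∉ Infra.

Infra = {Wen}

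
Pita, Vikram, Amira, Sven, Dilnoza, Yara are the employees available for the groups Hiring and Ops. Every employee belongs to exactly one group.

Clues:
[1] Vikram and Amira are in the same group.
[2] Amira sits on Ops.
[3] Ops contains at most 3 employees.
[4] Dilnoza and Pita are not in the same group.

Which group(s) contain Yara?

Yara: Hiring

From (2): Amira ∈ Ops.
(1): Vikram matches Amira: Vikram ∉ Hiring.
(1): Vikram matches Amira: Vikram ∈ Ops.
Suppose Yara ∉ Hiring: no assignment then satisfies all the clues, so Yara ∈ Hiring.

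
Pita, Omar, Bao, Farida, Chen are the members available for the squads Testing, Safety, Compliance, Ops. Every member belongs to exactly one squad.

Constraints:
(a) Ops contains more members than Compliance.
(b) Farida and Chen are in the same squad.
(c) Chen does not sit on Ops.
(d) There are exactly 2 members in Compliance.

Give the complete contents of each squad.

Testing = {}; Safety = {}; Compliance = {Chen, Farida}; Ops = {Bao, Omar, Pita}

From (c): Chen ∉ Ops.
(b): Farida matches Chen: Farida ∉ Ops.
Suppose Pita ∈ Testing: no assignment then satisfies all the clues, so Pita ∉ Testing.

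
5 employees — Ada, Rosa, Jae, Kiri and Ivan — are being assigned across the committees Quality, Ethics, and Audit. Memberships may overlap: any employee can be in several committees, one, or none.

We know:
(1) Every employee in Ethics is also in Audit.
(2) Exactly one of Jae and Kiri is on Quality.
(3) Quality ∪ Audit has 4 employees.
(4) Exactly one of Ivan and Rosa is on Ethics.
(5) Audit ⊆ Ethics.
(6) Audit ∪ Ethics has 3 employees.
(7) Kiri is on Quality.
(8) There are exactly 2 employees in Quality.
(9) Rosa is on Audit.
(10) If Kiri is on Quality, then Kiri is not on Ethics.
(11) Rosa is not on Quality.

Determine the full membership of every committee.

Quality = {Ada, Kiri}; Ethics = {Ada, Jae, Rosa}; Audit = {Ada, Jae, Rosa}

From (7): Kiri ∈ Quality.
From (9): Rosa ∈ Audit.
From (11): Rosa ∉ Quality.
(2) (exactly one): Jae ∉ Quality.
(5) with Rosa ∈ Audit: Rosa ∈ Ethics.
(10): Kiri ∉ Ethics.
(4) (exactly one): Ivan ∉ Ethics.
(5) contrapositive: Kiri ∉ Audit.
(5) contrapositive: Ivan ∉ Audit.
Suppose Ada ∉ Quality: no assignment then satisfies all the clues, so Ada ∈ Quality.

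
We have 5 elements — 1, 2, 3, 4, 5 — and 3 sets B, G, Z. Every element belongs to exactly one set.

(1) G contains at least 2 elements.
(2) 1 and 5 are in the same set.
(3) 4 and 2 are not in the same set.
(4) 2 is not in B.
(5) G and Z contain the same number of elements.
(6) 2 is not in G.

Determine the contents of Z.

Z = {2, 3}

From (4): 2 ∉ B.
From (6): 2 ∉ G.
Only one set left: 2 ∈ Z.
(3): 4 ∉ Z.
Suppose 1 ∈ Z: no assignment then satisfies all the clues, so 1 ∉ Z.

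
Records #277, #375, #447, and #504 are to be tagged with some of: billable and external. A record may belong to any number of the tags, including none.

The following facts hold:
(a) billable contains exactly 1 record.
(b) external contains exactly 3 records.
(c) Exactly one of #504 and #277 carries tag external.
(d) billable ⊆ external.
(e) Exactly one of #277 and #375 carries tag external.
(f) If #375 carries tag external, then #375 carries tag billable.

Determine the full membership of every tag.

billable = {#375}; external = {#375, #447, #504}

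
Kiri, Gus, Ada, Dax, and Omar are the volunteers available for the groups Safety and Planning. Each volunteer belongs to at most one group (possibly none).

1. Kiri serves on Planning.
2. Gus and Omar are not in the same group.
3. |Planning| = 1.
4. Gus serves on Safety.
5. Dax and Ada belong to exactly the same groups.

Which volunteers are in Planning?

From (1): Kiri ∈ Planning.
From (4): Gus ∈ Safety.
(2): Omar ∉ Safety.
(3): Planning already has 1, so the rest are out.

Planning = {Kiri}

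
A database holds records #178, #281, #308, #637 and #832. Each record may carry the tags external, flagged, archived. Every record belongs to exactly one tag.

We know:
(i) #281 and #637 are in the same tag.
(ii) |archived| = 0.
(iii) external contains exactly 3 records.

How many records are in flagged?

2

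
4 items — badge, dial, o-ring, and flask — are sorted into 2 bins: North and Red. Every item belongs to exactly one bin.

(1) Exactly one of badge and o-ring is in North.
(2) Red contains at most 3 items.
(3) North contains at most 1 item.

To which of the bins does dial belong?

dial: Red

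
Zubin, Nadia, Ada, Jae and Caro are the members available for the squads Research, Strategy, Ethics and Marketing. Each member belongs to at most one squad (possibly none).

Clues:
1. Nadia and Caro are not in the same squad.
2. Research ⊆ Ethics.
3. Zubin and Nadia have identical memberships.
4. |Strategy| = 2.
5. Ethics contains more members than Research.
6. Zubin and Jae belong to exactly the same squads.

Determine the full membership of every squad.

Research = {}; Strategy = {Ada, Caro}; Ethics = {Jae, Nadia, Zubin}; Marketing = {}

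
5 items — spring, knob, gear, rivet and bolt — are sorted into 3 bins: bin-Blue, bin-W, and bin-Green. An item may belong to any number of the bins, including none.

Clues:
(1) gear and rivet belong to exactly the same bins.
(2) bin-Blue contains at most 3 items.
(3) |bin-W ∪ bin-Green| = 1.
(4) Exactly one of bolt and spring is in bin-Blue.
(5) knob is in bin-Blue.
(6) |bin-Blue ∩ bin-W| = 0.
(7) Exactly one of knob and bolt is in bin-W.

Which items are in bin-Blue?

From (5): knob ∈ bin-Blue.
Suppose spring ∉ bin-Blue: no assignment then satisfies all the clues, so spring ∈ bin-Blue.

bin-Blue = {knob, spring}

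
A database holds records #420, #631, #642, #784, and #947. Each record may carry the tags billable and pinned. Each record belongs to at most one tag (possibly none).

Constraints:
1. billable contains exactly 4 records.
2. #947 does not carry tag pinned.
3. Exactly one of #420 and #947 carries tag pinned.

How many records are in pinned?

1

From (2): #947 ∉ pinned.
(3) (exactly one): #420 ∈ pinned.
(1): only 4 candidates remain for billable, so all are in.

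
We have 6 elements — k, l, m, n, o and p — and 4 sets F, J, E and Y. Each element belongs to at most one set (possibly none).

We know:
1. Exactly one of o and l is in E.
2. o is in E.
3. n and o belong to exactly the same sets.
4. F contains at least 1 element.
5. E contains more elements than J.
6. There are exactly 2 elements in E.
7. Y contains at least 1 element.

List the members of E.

From (2): o ∈ E.
(1) (exactly one): l ∉ E.
(3): n matches o: n ∉ F.
(3): n matches o: n ∉ J.
(3): n matches o: n ∈ E.
(6): E already has 2, so the rest are out.

E = {n, o}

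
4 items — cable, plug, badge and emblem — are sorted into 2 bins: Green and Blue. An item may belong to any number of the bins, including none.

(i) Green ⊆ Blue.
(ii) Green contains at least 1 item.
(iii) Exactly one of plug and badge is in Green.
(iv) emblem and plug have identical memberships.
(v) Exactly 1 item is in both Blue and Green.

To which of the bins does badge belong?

badge: Blue, Green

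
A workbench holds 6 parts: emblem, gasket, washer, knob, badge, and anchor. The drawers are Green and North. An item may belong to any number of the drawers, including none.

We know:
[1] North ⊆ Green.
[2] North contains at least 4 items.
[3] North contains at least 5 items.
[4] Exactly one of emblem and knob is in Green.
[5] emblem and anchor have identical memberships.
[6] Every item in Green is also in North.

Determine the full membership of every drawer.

Green = {anchor, badge, emblem, gasket, washer}; North = {anchor, badge, emblem, gasket, washer}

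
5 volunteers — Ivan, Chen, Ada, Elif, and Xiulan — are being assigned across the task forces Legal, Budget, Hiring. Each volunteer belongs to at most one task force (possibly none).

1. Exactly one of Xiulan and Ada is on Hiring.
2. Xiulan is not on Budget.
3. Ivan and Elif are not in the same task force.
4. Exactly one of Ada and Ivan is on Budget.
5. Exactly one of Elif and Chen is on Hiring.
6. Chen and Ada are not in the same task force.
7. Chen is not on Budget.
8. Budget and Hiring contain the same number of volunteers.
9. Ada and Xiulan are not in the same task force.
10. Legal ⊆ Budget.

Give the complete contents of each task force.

From (2): Xiulan ∉ Budget.
From (7): Chen ∉ Budget.
(10) contrapositive: Chen ∉ Legal.
(10) contrapositive: Xiulan ∉ Legal.
Suppose Ivan ∈ Legal: no assignment then satisfies all the clues, so Ivan ∉ Legal.

Legal = {}; Budget = {Ada, Elif}; Hiring = {Chen, Xiulan}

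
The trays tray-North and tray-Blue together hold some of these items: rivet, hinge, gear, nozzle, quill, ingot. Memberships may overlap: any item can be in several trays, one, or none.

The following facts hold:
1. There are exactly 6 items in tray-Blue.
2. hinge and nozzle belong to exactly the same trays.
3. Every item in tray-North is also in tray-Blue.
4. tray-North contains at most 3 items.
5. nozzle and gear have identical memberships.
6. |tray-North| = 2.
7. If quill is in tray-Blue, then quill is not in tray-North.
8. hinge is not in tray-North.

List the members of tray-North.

tray-North = {ingot, rivet}

From (8): hinge ∉ tray-North.
(1): only 6 candidates remain for tray-Blue, so all are in.
(2): nozzle matches hinge: nozzle ∉ tray-North.
(5): gear matches nozzle: gear ∉ tray-North.
(7): quill ∉ tray-North.
(6): only 2 candidates remain for tray-North, so all are in.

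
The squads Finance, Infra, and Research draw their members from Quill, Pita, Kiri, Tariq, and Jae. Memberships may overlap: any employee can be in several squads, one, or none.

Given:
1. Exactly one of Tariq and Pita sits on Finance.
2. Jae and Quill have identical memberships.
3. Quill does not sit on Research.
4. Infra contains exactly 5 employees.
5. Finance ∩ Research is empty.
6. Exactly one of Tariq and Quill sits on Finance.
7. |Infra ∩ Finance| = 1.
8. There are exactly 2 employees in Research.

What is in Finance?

Finance = {Tariq}

From (3): Quill ∉ Research.
(2): Jae matches Quill: Jae ∉ Research.
(4): only 5 candidates remain for Infra, so all are in.
Suppose Quill ∈ Finance: no assignment then satisfies all the clues, so Quill ∉ Finance.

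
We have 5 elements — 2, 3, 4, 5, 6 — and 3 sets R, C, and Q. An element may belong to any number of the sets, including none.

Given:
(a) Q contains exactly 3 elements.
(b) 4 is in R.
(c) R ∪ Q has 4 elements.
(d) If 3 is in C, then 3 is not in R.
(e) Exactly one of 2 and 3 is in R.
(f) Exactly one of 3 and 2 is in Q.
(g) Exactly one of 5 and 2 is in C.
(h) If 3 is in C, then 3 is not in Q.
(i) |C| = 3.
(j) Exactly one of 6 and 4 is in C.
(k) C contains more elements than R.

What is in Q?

Q = {2, 5, 6}

From (b): 4 ∈ R.
Suppose 2 ∉ Q: no assignment then satisfies all the clues, so 2 ∈ Q.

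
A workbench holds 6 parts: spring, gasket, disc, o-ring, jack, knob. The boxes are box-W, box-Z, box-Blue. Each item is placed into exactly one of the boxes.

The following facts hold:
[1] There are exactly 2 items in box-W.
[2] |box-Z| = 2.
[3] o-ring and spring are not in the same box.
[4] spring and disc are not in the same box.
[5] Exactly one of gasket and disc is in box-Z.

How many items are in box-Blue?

2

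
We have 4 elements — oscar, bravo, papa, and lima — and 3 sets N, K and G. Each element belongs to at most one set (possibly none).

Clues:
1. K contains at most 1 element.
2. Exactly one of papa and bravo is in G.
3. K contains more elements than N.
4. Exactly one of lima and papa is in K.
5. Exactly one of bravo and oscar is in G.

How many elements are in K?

1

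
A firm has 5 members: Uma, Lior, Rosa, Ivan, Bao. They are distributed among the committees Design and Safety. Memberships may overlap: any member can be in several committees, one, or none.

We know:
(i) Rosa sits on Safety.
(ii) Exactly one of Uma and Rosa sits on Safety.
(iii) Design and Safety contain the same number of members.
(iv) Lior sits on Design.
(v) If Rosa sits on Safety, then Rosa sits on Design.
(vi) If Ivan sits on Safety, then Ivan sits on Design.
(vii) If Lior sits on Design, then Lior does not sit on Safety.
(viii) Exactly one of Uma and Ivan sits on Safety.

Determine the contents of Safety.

Safety = {Bao, Ivan, Rosa}

From (i): Rosa ∈ Safety.
From (iv): Lior ∈ Design.
(ii) (exactly one): Uma ∉ Safety.
(v): Rosa ∈ Design.
(vii): Lior ∉ Safety.
(viii) (exactly one): Ivan ∈ Safety.
(vi): Ivan ∈ Design.
Suppose Bao ∉ Safety: no assignment then satisfies all the clues, so Bao ∈ Safety.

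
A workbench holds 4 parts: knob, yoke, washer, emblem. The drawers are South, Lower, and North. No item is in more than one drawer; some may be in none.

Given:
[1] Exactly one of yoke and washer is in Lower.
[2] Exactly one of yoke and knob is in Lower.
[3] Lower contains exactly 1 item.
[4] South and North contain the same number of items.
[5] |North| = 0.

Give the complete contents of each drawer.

South = {}; Lower = {yoke}; North = {}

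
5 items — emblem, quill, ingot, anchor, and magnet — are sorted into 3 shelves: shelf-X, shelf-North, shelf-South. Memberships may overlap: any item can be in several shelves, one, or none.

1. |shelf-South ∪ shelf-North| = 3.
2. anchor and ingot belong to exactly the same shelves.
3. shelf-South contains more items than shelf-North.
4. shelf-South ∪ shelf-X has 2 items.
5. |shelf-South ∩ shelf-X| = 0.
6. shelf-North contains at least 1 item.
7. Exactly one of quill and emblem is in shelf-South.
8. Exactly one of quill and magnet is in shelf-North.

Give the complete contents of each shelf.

shelf-X = {}; shelf-North = {quill}; shelf-South = {emblem, magnet}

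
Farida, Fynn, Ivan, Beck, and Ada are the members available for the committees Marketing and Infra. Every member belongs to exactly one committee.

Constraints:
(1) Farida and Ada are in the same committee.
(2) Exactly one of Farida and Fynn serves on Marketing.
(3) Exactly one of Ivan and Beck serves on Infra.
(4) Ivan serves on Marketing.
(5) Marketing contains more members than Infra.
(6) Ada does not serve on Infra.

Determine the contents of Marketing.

From (4): Ivan ∈ Marketing.
From (6): Ada ∉ Infra.
(1): Farida matches Ada: Farida ∉ Infra.
(3) (exactly one): Beck ∈ Infra.
Only one committee left: Farida ∈ Marketing.
Only one committee left: Ada ∈ Marketing.
(2) (exactly one): Fynn ∉ Marketing.
Only one committee left: Fynn ∈ Infra.

Marketing = {Ada, Farida, Ivan}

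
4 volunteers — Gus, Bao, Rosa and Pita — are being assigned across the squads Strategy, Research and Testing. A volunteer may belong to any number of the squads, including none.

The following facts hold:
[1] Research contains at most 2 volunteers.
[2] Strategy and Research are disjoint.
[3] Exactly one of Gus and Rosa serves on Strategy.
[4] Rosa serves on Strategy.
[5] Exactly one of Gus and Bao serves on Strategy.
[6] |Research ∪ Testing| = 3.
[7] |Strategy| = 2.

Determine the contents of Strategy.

From (4): Rosa ∈ Strategy.
(2) (disjoint): Rosa ∉ Research.
(3) (exactly one): Gus ∉ Strategy.
(5) (exactly one): Bao ∈ Strategy.
(7): Strategy already has 2, so the rest are out.
(2) (disjoint): Bao ∉ Research.

Strategy = {Bao, Rosa}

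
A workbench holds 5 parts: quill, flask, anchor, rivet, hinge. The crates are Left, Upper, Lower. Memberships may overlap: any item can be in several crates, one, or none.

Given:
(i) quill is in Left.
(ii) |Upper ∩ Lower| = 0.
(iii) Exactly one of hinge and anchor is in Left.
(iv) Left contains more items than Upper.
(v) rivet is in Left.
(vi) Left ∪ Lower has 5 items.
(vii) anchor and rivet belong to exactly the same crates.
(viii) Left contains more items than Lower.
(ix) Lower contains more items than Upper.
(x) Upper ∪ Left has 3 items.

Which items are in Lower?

Lower = {flask, hinge}

From (i): quill ∈ Left.
From (v): rivet ∈ Left.
(vii): anchor matches rivet: anchor ∈ Left.
(iii) (exactly one): hinge ∉ Left.
Suppose quill ∈ Lower: no assignment then satisfies all the clues, so quill ∉ Lower.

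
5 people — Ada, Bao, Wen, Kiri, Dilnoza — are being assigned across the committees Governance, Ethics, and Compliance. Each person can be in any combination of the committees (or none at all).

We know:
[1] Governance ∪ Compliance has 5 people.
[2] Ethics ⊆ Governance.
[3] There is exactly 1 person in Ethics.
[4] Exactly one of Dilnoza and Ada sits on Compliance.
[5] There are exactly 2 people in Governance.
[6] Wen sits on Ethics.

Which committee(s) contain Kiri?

From (6): Wen ∈ Ethics.
(2) with Wen ∈ Ethics: Wen ∈ Governance.
(3): Ethics already has 1, so the rest are out.
Suppose Kiri ∈ Governance: no assignment then satisfies all the clues, so Kiri ∉ Governance.

Kiri: Compliance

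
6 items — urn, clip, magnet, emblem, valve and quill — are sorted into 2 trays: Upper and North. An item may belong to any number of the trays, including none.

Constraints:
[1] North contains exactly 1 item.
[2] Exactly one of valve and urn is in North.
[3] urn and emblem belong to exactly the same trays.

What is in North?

North = {valve}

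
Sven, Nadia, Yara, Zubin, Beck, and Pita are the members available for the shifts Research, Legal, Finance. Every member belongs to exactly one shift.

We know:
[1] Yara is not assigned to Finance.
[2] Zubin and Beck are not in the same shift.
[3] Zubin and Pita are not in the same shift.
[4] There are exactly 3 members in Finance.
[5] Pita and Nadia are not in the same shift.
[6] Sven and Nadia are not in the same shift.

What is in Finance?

Finance = {Beck, Pita, Sven}

From (1): Yara ∉ Finance.
Suppose Sven ∉ Finance: no assignment then satisfies all the clues, so Sven ∈ Finance.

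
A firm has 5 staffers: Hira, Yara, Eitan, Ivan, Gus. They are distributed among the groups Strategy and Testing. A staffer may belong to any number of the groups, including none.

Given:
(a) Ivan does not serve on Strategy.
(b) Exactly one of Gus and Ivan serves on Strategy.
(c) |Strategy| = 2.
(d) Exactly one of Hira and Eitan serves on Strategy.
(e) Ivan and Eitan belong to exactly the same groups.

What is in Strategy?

From (a): Ivan ∉ Strategy.
(b) (exactly one): Gus ∈ Strategy.
(e): Eitan matches Ivan: Eitan ∉ Strategy.
(d) (exactly one): Hira ∈ Strategy.
(c): Strategy already has 2, so the rest are out.

Strategy = {Gus, Hira}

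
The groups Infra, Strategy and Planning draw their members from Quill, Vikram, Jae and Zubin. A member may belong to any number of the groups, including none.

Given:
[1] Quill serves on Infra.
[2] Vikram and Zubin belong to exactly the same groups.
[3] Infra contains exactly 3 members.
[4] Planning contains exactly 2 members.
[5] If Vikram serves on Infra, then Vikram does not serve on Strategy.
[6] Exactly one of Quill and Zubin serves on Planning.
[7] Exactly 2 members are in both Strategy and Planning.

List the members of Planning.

Planning = {Jae, Quill}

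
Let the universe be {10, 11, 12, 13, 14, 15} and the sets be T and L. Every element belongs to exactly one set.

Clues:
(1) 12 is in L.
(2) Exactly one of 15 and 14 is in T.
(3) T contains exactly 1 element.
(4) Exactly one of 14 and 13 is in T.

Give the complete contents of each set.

T = {14}; L = {10, 11, 12, 13, 15}

From (1): 12 ∈ L.
Suppose 10 ∈ T: no assignment then satisfies all the clues, so 10 ∉ T.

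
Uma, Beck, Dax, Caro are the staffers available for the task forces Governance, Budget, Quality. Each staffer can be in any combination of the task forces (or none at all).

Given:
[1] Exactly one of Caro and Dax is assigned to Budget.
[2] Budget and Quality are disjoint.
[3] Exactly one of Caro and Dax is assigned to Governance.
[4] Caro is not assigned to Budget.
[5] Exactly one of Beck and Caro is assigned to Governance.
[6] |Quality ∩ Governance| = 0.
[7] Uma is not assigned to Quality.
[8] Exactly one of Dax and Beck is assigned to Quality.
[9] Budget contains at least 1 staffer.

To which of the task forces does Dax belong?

Dax: Budget

From (4): Caro ∉ Budget.
From (7): Uma ∉ Quality.
(1) (exactly one): Dax ∈ Budget.
(2) (disjoint): Dax ∉ Quality.
(8) (exactly one): Beck ∈ Quality.
(2) (disjoint): Beck ∉ Budget.
Suppose Dax ∈ Governance: no assignment then satisfies all the clues, so Dax ∉ Governance.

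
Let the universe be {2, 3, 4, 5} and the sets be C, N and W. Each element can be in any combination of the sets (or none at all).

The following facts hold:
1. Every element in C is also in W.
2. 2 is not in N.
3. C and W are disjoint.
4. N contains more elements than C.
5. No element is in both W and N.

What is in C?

From (2): 2 ∉ N.
Suppose 2 ∈ C: no assignment then satisfies all the clues, so 2 ∉ C.

C = {}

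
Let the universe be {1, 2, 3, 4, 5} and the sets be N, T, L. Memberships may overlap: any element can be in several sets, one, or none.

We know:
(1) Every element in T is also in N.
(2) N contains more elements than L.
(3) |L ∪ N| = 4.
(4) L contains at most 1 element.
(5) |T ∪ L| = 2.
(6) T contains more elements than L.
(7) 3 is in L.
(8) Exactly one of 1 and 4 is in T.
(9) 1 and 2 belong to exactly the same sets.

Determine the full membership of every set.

N = {1, 2, 3, 4}; T = {3, 4}; L = {3}

From (7): 3 ∈ L.
(4): L already has 1, so the rest are out.
Suppose 1 ∉ N: no assignment then satisfies all the clues, so 1 ∈ N.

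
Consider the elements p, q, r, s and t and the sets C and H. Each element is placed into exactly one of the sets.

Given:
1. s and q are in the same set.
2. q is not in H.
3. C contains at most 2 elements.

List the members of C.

From (2): q ∉ H.
(1): s matches q: s ∉ H.
Only one set left: q ∈ C.
Only one set left: s ∈ C.
(3): C already has 2, so the rest are out.
Only one set left: p ∈ H.
Only one set left: r ∈ H.
Only one set left: t ∈ H.

C = {q, s}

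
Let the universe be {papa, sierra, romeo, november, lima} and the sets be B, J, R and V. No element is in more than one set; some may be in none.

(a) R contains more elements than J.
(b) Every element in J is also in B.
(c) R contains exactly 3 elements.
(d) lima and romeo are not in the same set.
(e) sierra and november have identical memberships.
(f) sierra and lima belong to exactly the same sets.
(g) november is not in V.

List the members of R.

R = {lima, november, sierra}

From (g): november ∉ V.
(e): sierra matches november: sierra ∉ V.
(f): lima matches sierra: lima ∉ V.
Suppose papa ∈ R: no assignment then satisfies all the clues, so papa ∉ R.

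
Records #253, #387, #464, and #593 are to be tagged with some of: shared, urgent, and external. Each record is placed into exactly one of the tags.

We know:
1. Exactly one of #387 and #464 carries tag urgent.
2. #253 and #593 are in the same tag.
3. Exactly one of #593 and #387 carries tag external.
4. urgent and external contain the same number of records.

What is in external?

external = {#387}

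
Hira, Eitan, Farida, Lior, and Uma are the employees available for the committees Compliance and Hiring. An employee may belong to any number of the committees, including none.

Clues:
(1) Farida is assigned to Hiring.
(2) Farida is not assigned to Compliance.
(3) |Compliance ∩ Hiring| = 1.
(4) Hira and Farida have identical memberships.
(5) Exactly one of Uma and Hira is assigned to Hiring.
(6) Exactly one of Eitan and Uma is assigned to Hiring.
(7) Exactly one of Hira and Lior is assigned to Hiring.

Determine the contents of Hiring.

Hiring = {Eitan, Farida, Hira}

From (1): Farida ∈ Hiring.
From (2): Farida ∉ Compliance.
(4): Hira matches Farida: Hira ∉ Compliance.
(4): Hira matches Farida: Hira ∈ Hiring.
(5) (exactly one): Uma ∉ Hiring.
(6) (exactly one): Eitan ∈ Hiring.
(7) (exactly one): Lior ∉ Hiring.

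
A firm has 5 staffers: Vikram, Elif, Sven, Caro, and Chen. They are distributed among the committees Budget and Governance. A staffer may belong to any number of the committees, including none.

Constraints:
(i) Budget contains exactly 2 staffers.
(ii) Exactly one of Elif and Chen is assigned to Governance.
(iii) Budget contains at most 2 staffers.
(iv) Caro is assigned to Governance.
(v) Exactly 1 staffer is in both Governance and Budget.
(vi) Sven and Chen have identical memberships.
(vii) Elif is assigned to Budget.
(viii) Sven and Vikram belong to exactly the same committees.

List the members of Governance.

From (iv): Caro ∈ Governance.
From (vii): Elif ∈ Budget.
Suppose Vikram ∉ Governance: no assignment then satisfies all the clues, so Vikram ∈ Governance.

Governance = {Caro, Chen, Sven, Vikram}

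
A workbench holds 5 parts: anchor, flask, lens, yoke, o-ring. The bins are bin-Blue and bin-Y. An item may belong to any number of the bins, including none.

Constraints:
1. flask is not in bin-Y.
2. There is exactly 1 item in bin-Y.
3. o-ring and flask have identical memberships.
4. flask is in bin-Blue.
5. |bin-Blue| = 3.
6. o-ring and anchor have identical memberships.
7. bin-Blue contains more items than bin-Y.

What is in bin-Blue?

bin-Blue = {anchor, flask, o-ring}

From (1): flask ∉ bin-Y.
From (4): flask ∈ bin-Blue.
(3): o-ring matches flask: o-ring ∈ bin-Blue.
(3): o-ring matches flask: o-ring ∉ bin-Y.
(6): anchor matches o-ring: anchor ∈ bin-Blue.
(6): anchor matches o-ring: anchor ∉ bin-Y.
(5): bin-Blue already has 3, so the rest are out.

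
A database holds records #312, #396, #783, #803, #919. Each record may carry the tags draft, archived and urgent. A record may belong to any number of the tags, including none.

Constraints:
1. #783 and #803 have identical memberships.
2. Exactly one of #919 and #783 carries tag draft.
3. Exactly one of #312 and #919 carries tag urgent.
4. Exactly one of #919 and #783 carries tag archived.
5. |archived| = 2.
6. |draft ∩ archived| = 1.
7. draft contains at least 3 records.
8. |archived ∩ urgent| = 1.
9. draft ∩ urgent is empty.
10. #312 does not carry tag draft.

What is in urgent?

urgent = {#919}

From (10): #312 ∉ draft.
Suppose #312 ∈ urgent: no assignment then satisfies all the clues, so #312 ∉ urgent.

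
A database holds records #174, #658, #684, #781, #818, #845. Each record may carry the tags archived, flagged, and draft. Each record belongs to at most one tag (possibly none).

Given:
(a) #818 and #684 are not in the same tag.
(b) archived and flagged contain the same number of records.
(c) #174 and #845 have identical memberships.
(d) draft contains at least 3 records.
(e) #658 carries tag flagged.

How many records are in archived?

1

From (e): #658 ∈ flagged.
Suppose #174 ∈ archived: no assignment then satisfies all the clues, so #174 ∉ archived.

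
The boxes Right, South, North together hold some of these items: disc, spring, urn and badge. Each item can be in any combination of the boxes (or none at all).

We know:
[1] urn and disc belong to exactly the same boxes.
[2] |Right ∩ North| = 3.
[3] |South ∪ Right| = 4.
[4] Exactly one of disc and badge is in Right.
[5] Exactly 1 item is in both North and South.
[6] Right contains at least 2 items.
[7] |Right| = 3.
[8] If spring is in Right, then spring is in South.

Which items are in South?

South = {badge, spring}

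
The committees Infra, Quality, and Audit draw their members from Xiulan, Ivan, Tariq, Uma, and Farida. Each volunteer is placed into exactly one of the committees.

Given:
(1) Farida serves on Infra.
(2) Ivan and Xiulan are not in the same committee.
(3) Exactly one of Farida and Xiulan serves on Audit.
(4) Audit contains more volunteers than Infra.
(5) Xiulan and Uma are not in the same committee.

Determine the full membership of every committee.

Infra = {Farida}; Quality = {Ivan, Uma}; Audit = {Tariq, Xiulan}

From (1): Farida ∈ Infra.
(3) (exactly one): Xiulan ∈ Audit.
(5): Uma ∉ Audit.
(2): Ivan ∉ Audit.
Suppose Ivan ∈ Infra: no assignment then satisfies all the clues, so Ivan ∉ Infra.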